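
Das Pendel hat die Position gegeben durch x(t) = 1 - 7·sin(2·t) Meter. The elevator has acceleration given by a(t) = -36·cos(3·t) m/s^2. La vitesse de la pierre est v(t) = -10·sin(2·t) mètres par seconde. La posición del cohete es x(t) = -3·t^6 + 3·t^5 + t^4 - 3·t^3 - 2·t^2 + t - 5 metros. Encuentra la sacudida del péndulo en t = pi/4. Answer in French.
En partant de la position x(t) = 1 - 7·sin(2·t), nous prenons 3 dérivées. La dérivée de la position donne la vitesse: v(t) = -14·cos(2·t). La dérivée de la vitesse donne l'accélération: a(t) = 28·sin(2·t). La dérivée de l'accélération donne le jerk: j(t) = 56·cos(2·t). En utilisant j(t) = 56·cos(2·t) et en substituant t = pi/4, nous trouvons j = 0.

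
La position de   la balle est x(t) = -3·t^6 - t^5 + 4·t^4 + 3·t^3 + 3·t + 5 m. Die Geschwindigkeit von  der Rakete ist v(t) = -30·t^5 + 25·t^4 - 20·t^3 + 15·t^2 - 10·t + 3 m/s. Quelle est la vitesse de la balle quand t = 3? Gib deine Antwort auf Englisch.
To solve this, we need to take 1 derivative of our position equation x(t) = -3·t^6 - t^5 + 4·t^4 + 3·t^3 + 3·t + 5. Taking d/dt of x(t), we find v(t) = -18·t^5 - 5·t^4 + 16·t^3 + 9·t^2 + 3. From the given velocity equation v(t) = -18·t^5 - 5·t^4 + 16·t^3 + 9·t^2 + 3, we substitute t = 3 to get v = -4263.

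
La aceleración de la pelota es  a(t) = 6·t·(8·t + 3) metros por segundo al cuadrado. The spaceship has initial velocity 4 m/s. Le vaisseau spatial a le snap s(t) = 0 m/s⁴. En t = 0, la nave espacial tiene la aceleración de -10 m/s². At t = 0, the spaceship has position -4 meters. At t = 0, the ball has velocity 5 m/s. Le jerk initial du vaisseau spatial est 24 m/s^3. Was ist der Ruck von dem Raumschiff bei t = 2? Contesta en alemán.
Wir müssen die Stammfunktion unserer Gleichung für den Snap s(t) = 0 1-mal finden. Das Integral von dem Snap ist der Ruck. Mit j(0) = 24 erhalten wir j(t) = 24. Mit j(t) = 24 und Einsetzen von t = 2, finden wir j = 24.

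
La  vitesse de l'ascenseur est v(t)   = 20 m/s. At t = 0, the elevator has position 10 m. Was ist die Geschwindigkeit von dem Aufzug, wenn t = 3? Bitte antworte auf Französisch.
En utilisant v(t) = 20 et en substituant t = 3, nous trouvons v = 20.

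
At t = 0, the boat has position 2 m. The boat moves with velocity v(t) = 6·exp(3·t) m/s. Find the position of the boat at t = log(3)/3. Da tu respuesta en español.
Necesitamos integrar nuestra ecuación de la velocidad v(t) = 6·exp(3·t) 1 vez. Tomando ∫v(t)dt y aplicando x(0) = 2, encontramos x(t) = 2·exp(3·t). Tenemos la posición x(t) = 2·exp(3·t). Sustituyendo t = log(3)/3: x(log(3)/3) = 6.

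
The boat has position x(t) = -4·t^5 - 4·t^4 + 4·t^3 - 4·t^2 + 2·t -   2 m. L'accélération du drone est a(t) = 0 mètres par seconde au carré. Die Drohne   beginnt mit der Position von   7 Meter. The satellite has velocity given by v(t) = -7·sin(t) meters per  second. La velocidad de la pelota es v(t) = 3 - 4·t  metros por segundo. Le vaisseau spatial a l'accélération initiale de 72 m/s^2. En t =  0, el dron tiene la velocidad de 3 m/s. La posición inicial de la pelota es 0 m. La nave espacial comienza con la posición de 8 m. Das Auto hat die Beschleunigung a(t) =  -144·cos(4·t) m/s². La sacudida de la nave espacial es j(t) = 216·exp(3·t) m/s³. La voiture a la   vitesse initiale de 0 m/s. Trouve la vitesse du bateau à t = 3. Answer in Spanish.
Para resolver esto, necesitamos tomar 1 derivada de nuestra ecuación de la posición x(t) = -4·t^5 - 4·t^4 + 4·t^3 - 4·t^2 + 2·t - 2. La derivada de la posición da la velocidad: v(t) = -20·t^4 - 16·t^3 + 12·t^2 - 8·t + 2. Usando v(t) = -20·t^4 - 16·t^3 + 12·t^2 - 8·t + 2 y sustituyendo t = 3, encontramos v = -1966.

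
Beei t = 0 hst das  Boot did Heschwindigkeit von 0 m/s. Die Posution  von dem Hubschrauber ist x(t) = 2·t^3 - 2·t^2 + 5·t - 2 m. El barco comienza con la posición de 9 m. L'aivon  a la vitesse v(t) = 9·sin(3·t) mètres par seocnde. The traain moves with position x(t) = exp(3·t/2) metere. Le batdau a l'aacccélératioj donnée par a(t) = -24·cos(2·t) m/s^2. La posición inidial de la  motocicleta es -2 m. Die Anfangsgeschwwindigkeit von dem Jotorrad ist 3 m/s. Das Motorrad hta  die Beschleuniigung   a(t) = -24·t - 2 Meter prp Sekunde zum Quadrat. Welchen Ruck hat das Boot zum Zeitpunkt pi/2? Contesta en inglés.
To solve this, we need to take 1 derivative of our acceleration equation a(t) = -24·cos(2·t). Taking d/dt of a(t), we find j(t) = 48·sin(2·t). Using j(t) = 48·sin(2·t) and substituting t = pi/2, we find j = 0.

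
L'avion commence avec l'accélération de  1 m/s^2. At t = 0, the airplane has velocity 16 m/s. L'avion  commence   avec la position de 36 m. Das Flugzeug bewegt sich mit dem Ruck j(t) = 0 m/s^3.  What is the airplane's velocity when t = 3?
We must find the integral of our jerk equation j(t) = 0 2 times. Finding the antiderivative of j(t) and using a(0) = 1: a(t) = 1. The antiderivative of acceleration, with v(0) = 16, gives velocity: v(t) = t + 16. From the given velocity equation v(t) = t + 16, we substitute t = 3 to get v = 19.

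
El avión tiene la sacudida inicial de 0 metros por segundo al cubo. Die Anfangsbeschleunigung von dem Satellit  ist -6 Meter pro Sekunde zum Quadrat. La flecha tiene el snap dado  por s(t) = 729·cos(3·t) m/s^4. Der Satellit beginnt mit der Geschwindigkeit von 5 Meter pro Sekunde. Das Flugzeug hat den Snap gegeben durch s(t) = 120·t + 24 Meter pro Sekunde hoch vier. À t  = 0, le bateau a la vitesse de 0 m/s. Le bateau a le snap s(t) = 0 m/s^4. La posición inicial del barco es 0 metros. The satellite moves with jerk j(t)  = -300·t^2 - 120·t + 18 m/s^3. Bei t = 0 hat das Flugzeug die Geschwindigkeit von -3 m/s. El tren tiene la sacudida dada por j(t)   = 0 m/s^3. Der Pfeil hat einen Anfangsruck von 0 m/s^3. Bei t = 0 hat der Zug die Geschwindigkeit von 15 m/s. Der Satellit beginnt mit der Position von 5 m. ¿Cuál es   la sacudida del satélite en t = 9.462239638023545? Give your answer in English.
We have jerk j(t) = -300·t^2 - 120·t + 18. Substituting t = 9.462239638023545: j(9.462239638023545) = -27977.6624467780.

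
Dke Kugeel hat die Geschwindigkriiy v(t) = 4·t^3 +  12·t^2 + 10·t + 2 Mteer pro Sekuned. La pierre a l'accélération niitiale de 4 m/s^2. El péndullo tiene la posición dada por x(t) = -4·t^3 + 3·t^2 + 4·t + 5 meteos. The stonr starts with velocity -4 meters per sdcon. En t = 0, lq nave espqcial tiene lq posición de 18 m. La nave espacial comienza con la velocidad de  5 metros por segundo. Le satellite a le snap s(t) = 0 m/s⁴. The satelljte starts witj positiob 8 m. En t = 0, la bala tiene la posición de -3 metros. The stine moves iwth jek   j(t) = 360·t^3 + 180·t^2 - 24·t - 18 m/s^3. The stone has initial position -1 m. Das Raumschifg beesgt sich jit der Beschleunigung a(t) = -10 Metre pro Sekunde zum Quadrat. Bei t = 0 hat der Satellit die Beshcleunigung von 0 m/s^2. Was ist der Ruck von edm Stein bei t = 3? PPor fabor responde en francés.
En utilisant j(t) = 360·t^3 + 180·t^2 - 24·t - 18 et en substituant t = 3, nous trouvons j = 11250.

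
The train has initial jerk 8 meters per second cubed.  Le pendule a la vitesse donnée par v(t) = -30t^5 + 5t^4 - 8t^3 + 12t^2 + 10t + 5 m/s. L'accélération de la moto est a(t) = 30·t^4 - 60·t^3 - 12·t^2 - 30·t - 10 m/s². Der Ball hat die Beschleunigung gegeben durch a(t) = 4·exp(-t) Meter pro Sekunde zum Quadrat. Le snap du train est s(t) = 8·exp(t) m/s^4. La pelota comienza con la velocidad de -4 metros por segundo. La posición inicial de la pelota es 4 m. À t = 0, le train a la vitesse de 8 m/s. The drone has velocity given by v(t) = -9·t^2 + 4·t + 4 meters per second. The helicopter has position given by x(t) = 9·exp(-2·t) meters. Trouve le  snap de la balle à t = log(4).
Nous devons dériver notre équation de l'accélération a(t) = 4·exp(-t) 2 fois. En dérivant l'accélération, nous obtenons le jerk: j(t) = -4·exp(-t). En dérivant le jerk, nous obtenons le snap: s(t) = 4·exp(-t). Nous avons le snap s(t) = 4·exp(-t). En substituant t = log(4): s(log(4)) = 1.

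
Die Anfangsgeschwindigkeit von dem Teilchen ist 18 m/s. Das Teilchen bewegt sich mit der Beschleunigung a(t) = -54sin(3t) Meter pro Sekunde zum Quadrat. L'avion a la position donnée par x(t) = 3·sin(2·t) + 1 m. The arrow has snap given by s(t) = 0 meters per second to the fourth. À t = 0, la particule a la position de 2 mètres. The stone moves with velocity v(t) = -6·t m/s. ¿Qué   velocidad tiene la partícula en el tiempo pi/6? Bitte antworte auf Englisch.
We need to integrate our acceleration equation a(t) = -54·sin(3·t) 1 time. Taking ∫a(t)dt and applying v(0) = 18, we find v(t) = 18·cos(3·t). From the given velocity equation v(t) = 18·cos(3·t), we substitute t = pi/6 to get v = 0.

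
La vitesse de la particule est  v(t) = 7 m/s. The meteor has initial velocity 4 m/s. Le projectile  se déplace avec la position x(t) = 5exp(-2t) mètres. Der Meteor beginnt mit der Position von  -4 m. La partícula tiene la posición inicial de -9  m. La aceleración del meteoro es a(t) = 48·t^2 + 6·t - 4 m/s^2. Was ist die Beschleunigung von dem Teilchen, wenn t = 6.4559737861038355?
Ausgehend von der Geschwindigkeit v(t) = 7, nehmen wir 1 Ableitung. Durch Ableiten von der Geschwindigkeit erhalten wir die Beschleunigung: a(t) = 0. Wir haben die Beschleunigung a(t) = 0. Durch Einsetzen von t = 6.4559737861038355: a(6.4559737861038355) = 0.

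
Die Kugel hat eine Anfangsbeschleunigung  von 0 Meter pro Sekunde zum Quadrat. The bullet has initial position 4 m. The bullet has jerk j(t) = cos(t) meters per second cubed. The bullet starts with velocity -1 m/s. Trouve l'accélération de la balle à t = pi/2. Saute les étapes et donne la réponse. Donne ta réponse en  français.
La réponse est 1.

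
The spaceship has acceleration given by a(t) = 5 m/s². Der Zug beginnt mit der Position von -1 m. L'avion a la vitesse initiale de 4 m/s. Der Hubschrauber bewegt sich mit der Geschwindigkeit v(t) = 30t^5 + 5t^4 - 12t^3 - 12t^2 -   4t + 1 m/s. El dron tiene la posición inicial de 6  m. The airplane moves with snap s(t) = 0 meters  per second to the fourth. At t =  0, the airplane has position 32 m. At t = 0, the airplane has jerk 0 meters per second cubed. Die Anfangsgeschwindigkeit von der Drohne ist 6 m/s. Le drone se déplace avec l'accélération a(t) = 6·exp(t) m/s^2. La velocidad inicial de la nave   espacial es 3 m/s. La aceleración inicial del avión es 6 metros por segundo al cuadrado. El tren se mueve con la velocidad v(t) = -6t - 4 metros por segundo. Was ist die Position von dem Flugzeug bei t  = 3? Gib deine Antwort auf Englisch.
We must find the antiderivative of our snap equation s(t) = 0 4 times. Taking ∫s(t)dt and applying j(0) = 0, we find j(t) = 0. Taking ∫j(t)dt and applying a(0) = 6, we find a(t) = 6. Integrating acceleration and using the initial condition v(0) = 4, we get v(t) = 6·t + 4. Finding the integral of v(t) and using x(0) = 32: x(t) = 3·t^2 + 4·t + 32. From the given position equation x(t) = 3·t^2 + 4·t + 32, we substitute t = 3 to get x = 71.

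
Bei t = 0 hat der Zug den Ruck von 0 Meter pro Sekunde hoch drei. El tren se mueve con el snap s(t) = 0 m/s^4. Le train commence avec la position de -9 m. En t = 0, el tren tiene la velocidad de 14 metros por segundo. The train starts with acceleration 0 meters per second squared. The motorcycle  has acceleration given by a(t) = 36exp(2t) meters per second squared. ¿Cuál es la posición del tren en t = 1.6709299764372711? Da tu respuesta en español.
Partiendo del snap s(t) = 0, tomamos 4 integrales. La antiderivada del snap, con j(0) = 0, da la sacudida: j(t) = 0. Tomando ∫j(t)dt y aplicando a(0) = 0, encontramos a(t) = 0. La integral de la aceleración es la velocidad. Usando v(0) = 14, obtenemos v(t) = 14. La antiderivada de la velocidad es la posición. Usando x(0) = -9, obtenemos x(t) = 14·t - 9. Tenemos la posición x(t) = 14·t - 9. Sustituyendo t = 1.6709299764372711: x(1.6709299764372711) = 14.3930196701218.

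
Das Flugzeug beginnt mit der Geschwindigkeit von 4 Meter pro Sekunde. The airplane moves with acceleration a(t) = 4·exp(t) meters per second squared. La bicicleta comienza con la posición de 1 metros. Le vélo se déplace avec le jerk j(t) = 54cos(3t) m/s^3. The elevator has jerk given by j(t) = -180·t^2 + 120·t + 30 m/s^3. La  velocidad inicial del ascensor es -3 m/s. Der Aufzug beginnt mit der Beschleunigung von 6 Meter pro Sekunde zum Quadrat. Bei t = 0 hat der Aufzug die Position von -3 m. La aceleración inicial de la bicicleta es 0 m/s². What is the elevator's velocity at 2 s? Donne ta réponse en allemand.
Ausgehend von dem Ruck j(t) = -180·t^2 + 120·t + 30, nehmen wir 2 Integrale. Die Stammfunktion von dem Ruck, mit a(0) = 6, ergibt die Beschleunigung: a(t) = -60·t^3 + 60·t^2 + 30·t + 6. Das Integral von der Beschleunigung, mit v(0) = -3, ergibt die Geschwindigkeit: v(t) = -15·t^4 + 20·t^3 + 15·t^2 + 6·t - 3. Wir haben die Geschwindigkeit v(t) = -15·t^4 + 20·t^3 + 15·t^2 + 6·t - 3. Durch Einsetzen von t = 2: v(2) = -11.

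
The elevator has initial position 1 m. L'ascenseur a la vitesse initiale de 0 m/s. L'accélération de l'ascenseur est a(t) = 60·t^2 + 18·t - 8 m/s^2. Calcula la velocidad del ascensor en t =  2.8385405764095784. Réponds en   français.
Pour résoudre ceci, nous devons prendre 1 intégrale de notre équation de l'accélération a(t) = 60·t^2 + 18·t - 8. L'intégrale de l'accélération, avec v(0) = 0, donne la vitesse: v(t) = t·(20·t^2 + 9·t - 8). Nous avons la vitesse v(t) = t·(20·t^2 + 9·t - 8). En substituant t = 2.8385405764095784: v(2.8385405764095784) = 507.227664085106.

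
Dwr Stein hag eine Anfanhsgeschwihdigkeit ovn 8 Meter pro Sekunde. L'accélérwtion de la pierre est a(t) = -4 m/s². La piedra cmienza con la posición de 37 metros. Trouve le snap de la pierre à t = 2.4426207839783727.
En partant de l'accélération a(t) = -4, nous prenons 2 dérivées. La dérivée de l'accélération donne le jerk: j(t) = 0. En prenant d/dt de j(t), nous trouvons s(t) = 0. De l'équation du snap s(t) = 0, nous substituons t = 2.4426207839783727 pour obtenir s = 0.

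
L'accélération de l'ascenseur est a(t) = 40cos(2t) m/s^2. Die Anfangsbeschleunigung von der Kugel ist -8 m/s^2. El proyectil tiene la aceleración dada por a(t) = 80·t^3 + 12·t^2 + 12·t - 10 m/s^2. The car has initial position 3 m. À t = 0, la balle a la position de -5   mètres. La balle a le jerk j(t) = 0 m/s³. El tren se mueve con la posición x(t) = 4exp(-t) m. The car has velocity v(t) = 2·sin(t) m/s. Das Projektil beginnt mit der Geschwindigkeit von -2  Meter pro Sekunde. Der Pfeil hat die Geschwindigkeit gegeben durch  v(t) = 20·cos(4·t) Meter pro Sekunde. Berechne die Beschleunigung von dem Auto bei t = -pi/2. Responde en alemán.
Ausgehend von der Geschwindigkeit v(t) = 2·sin(t), nehmen wir 1 Ableitung. Die Ableitung von der Geschwindigkeit ergibt die Beschleunigung: a(t) = 2·cos(t). Wir haben die Beschleunigung a(t) = 2·cos(t). Durch Einsetzen von t = -pi/2: a(-pi/2) = 0.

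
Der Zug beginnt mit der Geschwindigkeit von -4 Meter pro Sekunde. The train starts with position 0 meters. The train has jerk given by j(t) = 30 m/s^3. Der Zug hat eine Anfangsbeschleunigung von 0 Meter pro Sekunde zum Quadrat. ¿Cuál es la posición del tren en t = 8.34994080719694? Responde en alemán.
Wir müssen unsere Gleichung für den Ruck j(t) = 30 3-mal integrieren. Die Stammfunktion von dem Ruck, mit a(0) = 0, ergibt die Beschleunigung: a(t) = 30·t. Mit ∫a(t)dt und Anwendung von v(0) = -4, finden wir v(t) = 15·t^2 - 4. Die Stammfunktion von der Geschwindigkeit, mit x(0) = 0, ergibt die Position: x(t) = 5·t^3 - 4·t. Mit x(t) = 5·t^3 - 4·t und Einsetzen von t = 8.34994080719694, finden wir x = 2877.45270615689.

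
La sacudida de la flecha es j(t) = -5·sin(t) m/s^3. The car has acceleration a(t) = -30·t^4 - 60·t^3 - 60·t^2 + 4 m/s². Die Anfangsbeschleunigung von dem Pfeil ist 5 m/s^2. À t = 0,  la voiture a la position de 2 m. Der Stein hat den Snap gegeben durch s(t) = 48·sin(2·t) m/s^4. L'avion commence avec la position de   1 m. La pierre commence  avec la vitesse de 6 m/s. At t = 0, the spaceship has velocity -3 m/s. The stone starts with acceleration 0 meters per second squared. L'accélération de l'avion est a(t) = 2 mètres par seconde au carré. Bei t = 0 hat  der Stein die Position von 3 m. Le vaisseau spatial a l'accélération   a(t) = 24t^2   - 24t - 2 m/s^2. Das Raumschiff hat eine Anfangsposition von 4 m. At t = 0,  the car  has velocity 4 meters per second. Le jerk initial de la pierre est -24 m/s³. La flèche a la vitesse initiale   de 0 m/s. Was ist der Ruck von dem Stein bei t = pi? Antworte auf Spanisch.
Para resolver esto, necesitamos tomar 1 antiderivada de nuestra ecuación del snap s(t) = 48·sin(2·t). La antiderivada del snap, con j(0) = -24, da la sacudida: j(t) = -24·cos(2·t). De la ecuación de la sacudida j(t) = -24·cos(2·t), sustituimos t = pi para obtener j = -24.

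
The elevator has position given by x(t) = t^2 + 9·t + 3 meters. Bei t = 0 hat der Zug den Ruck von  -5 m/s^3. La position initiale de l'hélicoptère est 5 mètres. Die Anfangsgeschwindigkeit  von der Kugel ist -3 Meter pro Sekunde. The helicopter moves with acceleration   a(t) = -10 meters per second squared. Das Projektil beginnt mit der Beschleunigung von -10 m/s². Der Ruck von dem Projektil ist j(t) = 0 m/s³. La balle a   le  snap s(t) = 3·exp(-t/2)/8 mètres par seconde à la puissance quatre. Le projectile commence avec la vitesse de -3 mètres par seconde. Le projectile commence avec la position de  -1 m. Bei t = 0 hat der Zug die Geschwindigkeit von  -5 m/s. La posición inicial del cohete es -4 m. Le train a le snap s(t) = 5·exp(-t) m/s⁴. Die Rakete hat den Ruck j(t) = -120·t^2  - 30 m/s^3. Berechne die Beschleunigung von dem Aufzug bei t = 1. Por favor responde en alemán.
Wir müssen unsere Gleichung für die Position x(t) = t^2 + 9·t + 3 2-mal ableiten. Mit d/dt von x(t) finden wir v(t) = 2·t + 9. Die Ableitung von der Geschwindigkeit ergibt die Beschleunigung: a(t) = 2. Mit a(t) = 2 und Einsetzen von t = 1, finden wir a = 2.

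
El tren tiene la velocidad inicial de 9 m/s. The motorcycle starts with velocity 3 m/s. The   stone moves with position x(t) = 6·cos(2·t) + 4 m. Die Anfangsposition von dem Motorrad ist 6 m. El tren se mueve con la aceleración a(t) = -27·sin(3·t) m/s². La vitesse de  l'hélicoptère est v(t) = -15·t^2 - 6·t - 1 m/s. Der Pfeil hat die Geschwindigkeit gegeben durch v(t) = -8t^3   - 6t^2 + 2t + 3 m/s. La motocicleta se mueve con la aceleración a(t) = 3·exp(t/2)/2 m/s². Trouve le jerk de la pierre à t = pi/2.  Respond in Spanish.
Para resolver esto, necesitamos tomar 3 derivadas de nuestra ecuación de la posición x(t) = 6·cos(2·t) + 4. Derivando la posición, obtenemos la velocidad: v(t) = -12·sin(2·t). La derivada de la velocidad da la aceleración: a(t) = -24·cos(2·t). Derivando la aceleración, obtenemos la sacudida: j(t) = 48·sin(2·t). De la ecuación de la sacudida j(t) = 48·sin(2·t), sustituimos t = pi/2 para obtener j = 0.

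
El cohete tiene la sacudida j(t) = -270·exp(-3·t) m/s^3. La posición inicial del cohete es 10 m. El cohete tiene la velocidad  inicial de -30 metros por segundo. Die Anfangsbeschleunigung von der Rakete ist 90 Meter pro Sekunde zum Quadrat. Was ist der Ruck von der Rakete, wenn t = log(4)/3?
Wir haben den Ruck j(t) = -270·exp(-3·t). Durch Einsetzen von t = log(4)/3: j(log(4)/3) = -135/2.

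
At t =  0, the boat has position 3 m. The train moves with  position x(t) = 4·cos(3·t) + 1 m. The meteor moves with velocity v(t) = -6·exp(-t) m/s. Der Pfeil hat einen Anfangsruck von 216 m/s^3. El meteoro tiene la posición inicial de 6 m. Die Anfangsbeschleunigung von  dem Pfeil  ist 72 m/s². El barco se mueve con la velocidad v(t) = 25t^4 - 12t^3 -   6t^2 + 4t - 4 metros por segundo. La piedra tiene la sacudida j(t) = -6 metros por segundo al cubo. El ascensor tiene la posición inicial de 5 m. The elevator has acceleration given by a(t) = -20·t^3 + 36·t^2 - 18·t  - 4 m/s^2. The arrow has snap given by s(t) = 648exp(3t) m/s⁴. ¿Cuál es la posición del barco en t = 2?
Necesitamos integrar nuestra ecuación de la velocidad v(t) = 25·t^4 - 12·t^3 - 6·t^2 + 4·t - 4 1 vez. Tomando ∫v(t)dt y aplicando x(0) = 3, encontramos x(t) = 5·t^5 - 3·t^4 - 2·t^3 + 2·t^2 - 4·t + 3. De la ecuación de la posición x(t) = 5·t^5 - 3·t^4 - 2·t^3 + 2·t^2 - 4·t + 3, sustituimos t = 2 para obtener x = 99.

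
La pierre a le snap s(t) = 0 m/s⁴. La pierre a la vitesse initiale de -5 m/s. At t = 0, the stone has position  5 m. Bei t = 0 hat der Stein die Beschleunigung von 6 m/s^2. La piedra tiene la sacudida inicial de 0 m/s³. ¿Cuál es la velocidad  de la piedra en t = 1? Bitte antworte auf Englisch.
To solve this, we need to take 3 antiderivatives of our snap equation s(t) = 0. Taking ∫s(t)dt and applying j(0) = 0, we find j(t) = 0. The antiderivative of jerk is acceleration. Using a(0) = 6, we get a(t) = 6. The antiderivative of acceleration, with v(0) = -5, gives velocity: v(t) = 6·t - 5. Using v(t) = 6·t - 5 and substituting t = 1, we find v = 1.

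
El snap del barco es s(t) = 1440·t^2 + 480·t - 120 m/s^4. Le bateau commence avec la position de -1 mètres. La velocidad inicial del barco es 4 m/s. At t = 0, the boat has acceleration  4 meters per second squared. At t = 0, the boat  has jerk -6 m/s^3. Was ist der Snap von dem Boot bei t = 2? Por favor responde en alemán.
Mit s(t) = 1440·t^2 + 480·t - 120 und Einsetzen von t = 2, finden wir s = 6600.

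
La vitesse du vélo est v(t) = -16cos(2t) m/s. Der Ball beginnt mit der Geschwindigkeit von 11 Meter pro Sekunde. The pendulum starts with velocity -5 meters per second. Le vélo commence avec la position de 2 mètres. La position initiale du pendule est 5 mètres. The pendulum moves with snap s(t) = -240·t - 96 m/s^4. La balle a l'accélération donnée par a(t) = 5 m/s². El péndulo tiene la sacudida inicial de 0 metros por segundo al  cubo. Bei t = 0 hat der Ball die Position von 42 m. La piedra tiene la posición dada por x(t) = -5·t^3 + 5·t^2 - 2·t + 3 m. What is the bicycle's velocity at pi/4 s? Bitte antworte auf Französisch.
De l'équation de la vitesse v(t) = -16·cos(2·t), nous substituons t = pi/4 pour obtenir v = 0.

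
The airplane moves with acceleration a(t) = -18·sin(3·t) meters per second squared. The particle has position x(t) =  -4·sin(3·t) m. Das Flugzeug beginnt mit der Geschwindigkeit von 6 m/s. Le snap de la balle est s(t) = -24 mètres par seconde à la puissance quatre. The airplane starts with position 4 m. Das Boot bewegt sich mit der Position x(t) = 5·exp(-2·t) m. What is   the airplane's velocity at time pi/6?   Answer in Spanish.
Para resolver esto, necesitamos tomar 1 antiderivada de nuestra ecuación de la aceleración a(t) = -18·sin(3·t). La antiderivada de la aceleración, con v(0) = 6, da la velocidad: v(t) = 6·cos(3·t). Usando v(t) = 6·cos(3·t) y sustituyendo t = pi/6, encontramos v = 0.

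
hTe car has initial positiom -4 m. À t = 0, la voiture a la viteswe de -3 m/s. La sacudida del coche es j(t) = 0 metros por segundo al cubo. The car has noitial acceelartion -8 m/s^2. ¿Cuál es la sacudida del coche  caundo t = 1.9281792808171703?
Tenemos la sacudida j(t) = 0. Sustituyendo t = 1.9281792808171703: j(1.9281792808171703) = 0.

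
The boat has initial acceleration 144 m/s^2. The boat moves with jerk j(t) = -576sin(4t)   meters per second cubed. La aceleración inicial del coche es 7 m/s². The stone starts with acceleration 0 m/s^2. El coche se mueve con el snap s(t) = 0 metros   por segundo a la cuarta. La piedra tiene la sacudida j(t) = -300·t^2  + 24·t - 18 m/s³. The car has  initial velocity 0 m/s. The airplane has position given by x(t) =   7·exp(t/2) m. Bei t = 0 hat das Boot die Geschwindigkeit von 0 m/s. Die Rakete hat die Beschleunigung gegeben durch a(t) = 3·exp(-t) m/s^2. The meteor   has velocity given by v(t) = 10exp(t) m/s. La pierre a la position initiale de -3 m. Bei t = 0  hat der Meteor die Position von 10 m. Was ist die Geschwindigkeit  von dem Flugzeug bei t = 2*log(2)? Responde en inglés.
To solve this, we need to take 1 derivative of our position equation x(t) = 7·exp(t/2). The derivative of position gives velocity: v(t) = 7·exp(t/2)/2. We have velocity v(t) = 7·exp(t/2)/2. Substituting t = 2*log(2): v(2*log(2)) = 7.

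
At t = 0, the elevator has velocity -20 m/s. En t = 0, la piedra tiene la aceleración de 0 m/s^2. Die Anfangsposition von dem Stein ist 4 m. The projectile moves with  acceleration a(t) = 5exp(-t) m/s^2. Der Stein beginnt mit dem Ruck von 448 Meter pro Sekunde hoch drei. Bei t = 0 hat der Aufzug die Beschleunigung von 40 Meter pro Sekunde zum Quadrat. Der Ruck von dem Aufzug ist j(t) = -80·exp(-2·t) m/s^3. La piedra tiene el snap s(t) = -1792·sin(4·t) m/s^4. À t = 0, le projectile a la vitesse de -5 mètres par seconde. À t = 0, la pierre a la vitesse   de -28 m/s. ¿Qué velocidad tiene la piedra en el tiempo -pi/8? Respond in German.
Um dies zu lösen, müssen wir 3 Integrale unserer Gleichung für den Snap s(t) = -1792·sin(4·t) finden. Die Stammfunktion von dem Snap ist der Ruck. Mit j(0) = 448 erhalten wir j(t) = 448·cos(4·t). Das Integral von dem Ruck, mit a(0) = 0, ergibt die Beschleunigung: a(t) = 112·sin(4·t). Mit ∫a(t)dt und Anwendung von v(0) = -28, finden wir v(t) = -28·cos(4·t). Wir haben die Geschwindigkeit v(t) = -28·cos(4·t). Durch Einsetzen von t = -pi/8: v(-pi/8) = 0.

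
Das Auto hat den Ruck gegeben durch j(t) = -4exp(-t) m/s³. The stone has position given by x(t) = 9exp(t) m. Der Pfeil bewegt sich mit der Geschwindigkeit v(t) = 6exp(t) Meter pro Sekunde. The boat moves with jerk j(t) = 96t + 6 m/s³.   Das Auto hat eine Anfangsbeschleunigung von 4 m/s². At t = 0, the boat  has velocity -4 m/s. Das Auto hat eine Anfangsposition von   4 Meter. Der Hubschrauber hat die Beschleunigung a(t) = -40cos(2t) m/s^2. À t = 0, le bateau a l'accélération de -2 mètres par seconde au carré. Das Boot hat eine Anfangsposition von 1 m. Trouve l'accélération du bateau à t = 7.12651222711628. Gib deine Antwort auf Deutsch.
Um dies zu lösen, müssen wir 1 Integral unserer Gleichung für den Ruck j(t) = 96·t + 6 finden. Mit ∫j(t)dt und Anwendung von a(0) = -2, finden wir a(t) = 48·t^2 + 6·t - 2. Mit a(t) = 48·t^2 + 6·t - 2 und Einsetzen von t = 7.12651222711628, finden wir a = 2478.54354647811.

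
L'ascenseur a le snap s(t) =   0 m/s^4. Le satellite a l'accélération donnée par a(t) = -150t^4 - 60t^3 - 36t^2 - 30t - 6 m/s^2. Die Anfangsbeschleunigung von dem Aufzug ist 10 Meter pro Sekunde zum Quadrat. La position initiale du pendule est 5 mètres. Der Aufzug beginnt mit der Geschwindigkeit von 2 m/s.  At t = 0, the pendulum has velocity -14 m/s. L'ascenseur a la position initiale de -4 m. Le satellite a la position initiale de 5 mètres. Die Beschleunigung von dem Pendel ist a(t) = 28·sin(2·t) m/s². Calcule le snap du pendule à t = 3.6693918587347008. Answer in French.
En partant de l'accélération a(t) = 28·sin(2·t), nous prenons 2 dérivées. En prenant d/dt de a(t), nous trouvons j(t) = 56·cos(2·t). La dérivée du jerk donne le snap: s(t) = -112·sin(2·t). Nous avons le snap s(t) = -112·sin(2·t). En substituant t = 3.6693918587347008: s(3.6693918587347008) = -97.4618651414975.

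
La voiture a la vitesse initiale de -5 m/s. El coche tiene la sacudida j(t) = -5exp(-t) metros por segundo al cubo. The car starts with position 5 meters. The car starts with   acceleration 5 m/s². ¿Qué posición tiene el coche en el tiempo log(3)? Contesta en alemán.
Ausgehend von dem Ruck j(t) = -5·exp(-t), nehmen wir 3 Stammfunktionen. Mit ∫j(t)dt und Anwendung von a(0) = 5, finden wir a(t) = 5·exp(-t). Mit ∫a(t)dt und Anwendung von v(0) = -5, finden wir v(t) = -5·exp(-t). Die Stammfunktion von der Geschwindigkeit ist die Position. Mit x(0) = 5 erhalten wir x(t) = 5·exp(-t). Mit x(t) = 5·exp(-t) und Einsetzen von t = log(3), finden wir x = 5/3.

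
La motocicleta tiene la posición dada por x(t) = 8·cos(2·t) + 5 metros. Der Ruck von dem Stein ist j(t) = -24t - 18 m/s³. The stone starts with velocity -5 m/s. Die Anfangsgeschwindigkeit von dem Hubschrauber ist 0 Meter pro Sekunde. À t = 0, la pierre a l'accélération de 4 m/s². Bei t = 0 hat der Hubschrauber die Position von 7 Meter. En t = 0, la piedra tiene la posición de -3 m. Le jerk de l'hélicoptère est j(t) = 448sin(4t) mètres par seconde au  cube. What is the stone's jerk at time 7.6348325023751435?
We have jerk j(t) = -24·t - 18. Substituting t = 7.6348325023751435: j(7.6348325023751435) = -201.235980057003.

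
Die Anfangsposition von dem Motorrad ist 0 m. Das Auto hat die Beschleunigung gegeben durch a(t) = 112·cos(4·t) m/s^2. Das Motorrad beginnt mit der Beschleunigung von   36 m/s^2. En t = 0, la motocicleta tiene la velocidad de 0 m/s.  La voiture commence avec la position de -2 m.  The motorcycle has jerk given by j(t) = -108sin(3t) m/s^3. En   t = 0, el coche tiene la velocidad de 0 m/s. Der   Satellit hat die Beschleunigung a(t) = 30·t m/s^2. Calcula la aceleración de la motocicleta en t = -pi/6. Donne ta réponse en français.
Pour résoudre ceci, nous devons prendre 1 intégrale de notre équation du jerk j(t) = -108·sin(3·t). En prenant ∫j(t)dt et en appliquant a(0) = 36, nous trouvons a(t) = 36·cos(3·t). Nous avons l'accélération a(t) = 36·cos(3·t). En substituant t = -pi/6: a(-pi/6) = 0.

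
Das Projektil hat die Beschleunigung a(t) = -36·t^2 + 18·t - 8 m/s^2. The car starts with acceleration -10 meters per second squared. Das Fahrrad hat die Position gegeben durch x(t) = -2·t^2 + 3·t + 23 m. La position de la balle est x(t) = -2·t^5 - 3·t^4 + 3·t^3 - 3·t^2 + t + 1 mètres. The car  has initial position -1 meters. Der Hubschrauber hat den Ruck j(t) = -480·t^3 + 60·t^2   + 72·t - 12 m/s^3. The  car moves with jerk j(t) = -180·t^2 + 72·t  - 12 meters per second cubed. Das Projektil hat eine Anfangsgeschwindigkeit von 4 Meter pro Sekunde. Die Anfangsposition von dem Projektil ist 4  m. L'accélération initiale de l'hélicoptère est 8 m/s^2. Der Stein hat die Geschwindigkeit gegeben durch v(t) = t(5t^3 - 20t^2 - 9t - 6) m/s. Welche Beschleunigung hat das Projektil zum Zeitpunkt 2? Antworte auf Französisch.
Nous avons l'accélération a(t) = -36·t^2 + 18·t - 8. En substituant t = 2: a(2) = -116.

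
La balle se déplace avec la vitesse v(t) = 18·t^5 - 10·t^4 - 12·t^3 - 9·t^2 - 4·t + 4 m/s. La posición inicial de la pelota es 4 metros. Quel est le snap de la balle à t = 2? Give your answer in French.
Pour résoudre ceci, nous devons prendre 3 dérivées de notre équation de la vitesse v(t) = 18·t^5 - 10·t^4 - 12·t^3 - 9·t^2 - 4·t + 4. La dérivée de la vitesse donne l'accélération: a(t) = 90·t^4 - 40·t^3 - 36·t^2 - 18·t - 4. La dérivée de l'accélération donne le jerk: j(t) = 360·t^3 - 120·t^2 - 72·t - 18. En dérivant le jerk, nous obtenons le snap: s(t) = 1080·t^2 - 240·t - 72. En utilisant s(t) = 1080·t^2 - 240·t - 72 et en substituant t = 2, nous trouvons s = 3768.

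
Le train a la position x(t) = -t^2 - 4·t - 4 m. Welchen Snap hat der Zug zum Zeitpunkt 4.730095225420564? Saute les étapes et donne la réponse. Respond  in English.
At t = 4.730095225420564, s = 0.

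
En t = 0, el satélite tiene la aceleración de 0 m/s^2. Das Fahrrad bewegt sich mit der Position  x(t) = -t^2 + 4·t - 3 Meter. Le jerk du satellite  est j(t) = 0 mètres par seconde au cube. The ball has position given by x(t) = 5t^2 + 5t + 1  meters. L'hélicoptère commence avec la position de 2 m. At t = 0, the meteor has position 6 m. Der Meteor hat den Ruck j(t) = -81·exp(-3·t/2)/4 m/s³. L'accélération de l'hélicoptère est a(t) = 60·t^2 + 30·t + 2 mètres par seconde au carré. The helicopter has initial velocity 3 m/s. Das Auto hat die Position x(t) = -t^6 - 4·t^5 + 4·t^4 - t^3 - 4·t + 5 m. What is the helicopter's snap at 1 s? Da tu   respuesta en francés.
En partant de l'accélération a(t) = 60·t^2 + 30·t + 2, nous prenons 2 dérivées. En prenant d/dt de a(t), nous trouvons j(t) = 120·t + 30. En prenant d/dt de j(t), nous trouvons s(t) = 120. En utilisant s(t) = 120 et en substituant t = 1, nous trouvons s = 120.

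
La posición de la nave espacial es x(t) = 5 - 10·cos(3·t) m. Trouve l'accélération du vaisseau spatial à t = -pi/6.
En partant de la position x(t) = 5 - 10·cos(3·t), nous prenons 2 dérivées. En dérivant la position, nous obtenons la vitesse: v(t) = 30·sin(3·t). En dérivant la vitesse, nous obtenons l'accélération: a(t) = 90·cos(3·t). De l'équation de l'accélération a(t) = 90·cos(3·t), nous substituons t = -pi/6 pour obtenir a = 0.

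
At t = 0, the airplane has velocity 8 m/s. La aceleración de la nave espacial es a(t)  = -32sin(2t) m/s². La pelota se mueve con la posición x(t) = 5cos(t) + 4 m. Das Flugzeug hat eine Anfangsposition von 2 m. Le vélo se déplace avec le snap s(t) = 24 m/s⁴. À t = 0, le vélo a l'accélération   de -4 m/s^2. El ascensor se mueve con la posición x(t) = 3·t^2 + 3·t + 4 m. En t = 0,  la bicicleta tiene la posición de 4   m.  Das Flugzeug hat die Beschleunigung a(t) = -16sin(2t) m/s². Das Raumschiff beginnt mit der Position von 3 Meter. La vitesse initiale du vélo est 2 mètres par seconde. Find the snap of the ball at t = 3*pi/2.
To solve this, we need to take 4 derivatives of our position equation x(t) = 5·cos(t) + 4. The derivative of position gives velocity: v(t) = -5·sin(t). Differentiating velocity, we get acceleration: a(t) = -5·cos(t). Differentiating acceleration, we get jerk: j(t) = 5·sin(t). Taking d/dt of j(t), we find s(t) = 5·cos(t). Using s(t) = 5·cos(t) and substituting t = 3*pi/2, we find s = 0.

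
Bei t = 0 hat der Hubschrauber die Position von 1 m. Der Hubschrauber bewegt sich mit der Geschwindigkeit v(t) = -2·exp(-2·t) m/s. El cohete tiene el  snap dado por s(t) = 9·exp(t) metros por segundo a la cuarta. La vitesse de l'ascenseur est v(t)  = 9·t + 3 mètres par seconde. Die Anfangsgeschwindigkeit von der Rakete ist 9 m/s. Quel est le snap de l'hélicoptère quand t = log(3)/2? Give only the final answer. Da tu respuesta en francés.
À t = log(3)/2, s = 16/3.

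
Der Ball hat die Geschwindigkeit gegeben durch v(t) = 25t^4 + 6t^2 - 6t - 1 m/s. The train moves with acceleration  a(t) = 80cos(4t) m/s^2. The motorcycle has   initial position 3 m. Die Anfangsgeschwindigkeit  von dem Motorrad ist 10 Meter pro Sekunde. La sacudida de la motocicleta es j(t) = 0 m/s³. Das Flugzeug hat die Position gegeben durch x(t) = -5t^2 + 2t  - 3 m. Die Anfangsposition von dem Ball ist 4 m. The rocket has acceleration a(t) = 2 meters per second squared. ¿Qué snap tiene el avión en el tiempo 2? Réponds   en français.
Pour résoudre ceci, nous devons prendre 4 dérivées de notre équation de la position x(t) = -5·t^2 + 2·t - 3. En dérivant la position, nous obtenons la vitesse: v(t) = 2 - 10·t. La dérivée de la vitesse donne l'accélération: a(t) = -10. En prenant d/dt de a(t), nous trouvons j(t) = 0. En dérivant le jerk, nous obtenons le snap: s(t) = 0. De l'équation du snap s(t) = 0, nous substituons t = 2 pour obtenir s = 0.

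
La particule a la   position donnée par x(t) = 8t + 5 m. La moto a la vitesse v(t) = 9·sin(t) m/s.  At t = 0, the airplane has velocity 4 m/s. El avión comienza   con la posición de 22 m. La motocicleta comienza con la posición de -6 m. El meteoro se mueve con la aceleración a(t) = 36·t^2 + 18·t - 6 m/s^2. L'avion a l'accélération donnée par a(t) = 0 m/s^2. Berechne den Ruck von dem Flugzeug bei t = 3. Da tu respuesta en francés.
Nous devons dériver notre équation de l'accélération a(t) = 0 1 fois. En prenant d/dt de a(t), nous trouvons j(t) = 0. Nous avons le jerk j(t) = 0. En substituant t = 3: j(3) = 0.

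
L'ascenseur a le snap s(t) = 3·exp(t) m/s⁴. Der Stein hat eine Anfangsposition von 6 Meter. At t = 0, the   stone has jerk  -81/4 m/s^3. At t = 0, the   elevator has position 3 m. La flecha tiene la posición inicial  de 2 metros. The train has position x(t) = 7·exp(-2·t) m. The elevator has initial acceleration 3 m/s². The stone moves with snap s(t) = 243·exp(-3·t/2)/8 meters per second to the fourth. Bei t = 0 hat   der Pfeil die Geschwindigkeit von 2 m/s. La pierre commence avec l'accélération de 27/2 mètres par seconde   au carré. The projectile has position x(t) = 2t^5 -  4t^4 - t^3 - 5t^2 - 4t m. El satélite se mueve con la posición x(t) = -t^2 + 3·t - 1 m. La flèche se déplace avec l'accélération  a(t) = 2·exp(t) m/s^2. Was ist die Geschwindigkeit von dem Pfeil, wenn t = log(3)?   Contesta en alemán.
Um dies zu lösen, müssen wir 1 Integral unserer Gleichung für die Beschleunigung a(t) = 2·exp(t) finden. Durch Integration von der Beschleunigung und Verwendung der Anfangsbedingung v(0) = 2, erhalten wir v(t) = 2·exp(t). Mit v(t) = 2·exp(t) und Einsetzen von t = log(3), finden wir v = 6.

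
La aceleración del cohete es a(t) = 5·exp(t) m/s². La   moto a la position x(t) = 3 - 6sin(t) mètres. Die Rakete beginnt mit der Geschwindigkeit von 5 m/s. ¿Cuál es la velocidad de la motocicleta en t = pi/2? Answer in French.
Pour résoudre ceci, nous devons prendre 1 dérivée de notre équation de la position x(t) = 3 - 6·sin(t). La dérivée de la position donne la vitesse: v(t) = -6·cos(t). De l'équation de la vitesse v(t) = -6·cos(t), nous substituons t = pi/2 pour obtenir v = 0.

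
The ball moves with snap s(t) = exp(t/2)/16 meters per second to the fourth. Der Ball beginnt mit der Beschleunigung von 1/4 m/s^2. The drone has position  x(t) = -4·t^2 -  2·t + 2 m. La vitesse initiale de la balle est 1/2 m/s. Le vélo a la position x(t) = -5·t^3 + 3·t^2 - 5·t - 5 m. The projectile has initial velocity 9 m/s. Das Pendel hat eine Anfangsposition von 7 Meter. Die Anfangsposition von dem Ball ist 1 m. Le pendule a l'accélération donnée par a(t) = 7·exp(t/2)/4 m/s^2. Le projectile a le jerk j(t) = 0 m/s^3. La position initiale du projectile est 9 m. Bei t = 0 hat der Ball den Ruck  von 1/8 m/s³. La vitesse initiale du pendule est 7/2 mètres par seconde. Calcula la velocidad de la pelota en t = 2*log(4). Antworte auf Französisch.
Pour résoudre ceci, nous devons prendre 3 primitives de notre équation du snap s(t) = exp(t/2)/16. La primitive du snap est le jerk. En utilisant j(0) = 1/8, nous obtenons j(t) = exp(t/2)/8. En intégrant le jerk et en utilisant la condition initiale a(0) = 1/4, nous obtenons a(t) = exp(t/2)/4. L'intégrale de l'accélération est la vitesse. En utilisant v(0) = 1/2, nous obtenons v(t) = exp(t/2)/2. Nous avons la vitesse v(t) = exp(t/2)/2. En substituant t = 2*log(4): v(2*log(4)) = 2.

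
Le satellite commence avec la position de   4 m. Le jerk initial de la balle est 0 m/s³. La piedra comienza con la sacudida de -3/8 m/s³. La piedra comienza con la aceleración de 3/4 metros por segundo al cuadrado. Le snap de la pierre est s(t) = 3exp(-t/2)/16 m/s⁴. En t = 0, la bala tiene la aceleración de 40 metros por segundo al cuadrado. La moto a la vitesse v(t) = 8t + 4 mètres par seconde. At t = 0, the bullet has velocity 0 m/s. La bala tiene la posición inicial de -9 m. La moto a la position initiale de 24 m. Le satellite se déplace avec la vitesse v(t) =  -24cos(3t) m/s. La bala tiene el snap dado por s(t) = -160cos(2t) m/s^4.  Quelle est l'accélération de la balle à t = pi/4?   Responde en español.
Necesitamos integrar nuestra ecuación del snap s(t) = -160·cos(2·t) 2 veces. La antiderivada del snap es la sacudida. Usando j(0) = 0, obtenemos j(t) = -80·sin(2·t). Integrando la sacudida y usando la condición inicial a(0) = 40, obtenemos a(t) = 40·cos(2·t). De la ecuación de la aceleración a(t) = 40·cos(2·t), sustituimos t = pi/4 para obtener a = 0.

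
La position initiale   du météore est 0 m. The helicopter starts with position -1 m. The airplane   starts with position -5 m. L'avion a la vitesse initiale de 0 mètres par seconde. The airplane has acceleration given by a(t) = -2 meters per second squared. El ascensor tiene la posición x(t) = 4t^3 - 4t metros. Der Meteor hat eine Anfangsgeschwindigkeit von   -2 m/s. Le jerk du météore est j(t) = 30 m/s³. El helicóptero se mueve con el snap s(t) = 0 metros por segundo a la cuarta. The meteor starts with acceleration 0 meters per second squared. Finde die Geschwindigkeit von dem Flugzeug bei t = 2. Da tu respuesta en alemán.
Wir müssen unsere Gleichung für die Beschleunigung a(t) = -2 1-mal integrieren. Mit ∫a(t)dt und Anwendung von v(0) = 0, finden wir v(t) = -2·t. Mit v(t) = -2·t und Einsetzen von t = 2, finden wir v = -4.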